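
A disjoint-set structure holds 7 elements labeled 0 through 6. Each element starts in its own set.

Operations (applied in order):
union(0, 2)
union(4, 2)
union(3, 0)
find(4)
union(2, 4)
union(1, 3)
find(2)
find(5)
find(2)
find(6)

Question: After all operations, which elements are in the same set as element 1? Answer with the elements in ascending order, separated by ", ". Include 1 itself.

Step 1: union(0, 2) -> merged; set of 0 now {0, 2}
Step 2: union(4, 2) -> merged; set of 4 now {0, 2, 4}
Step 3: union(3, 0) -> merged; set of 3 now {0, 2, 3, 4}
Step 4: find(4) -> no change; set of 4 is {0, 2, 3, 4}
Step 5: union(2, 4) -> already same set; set of 2 now {0, 2, 3, 4}
Step 6: union(1, 3) -> merged; set of 1 now {0, 1, 2, 3, 4}
Step 7: find(2) -> no change; set of 2 is {0, 1, 2, 3, 4}
Step 8: find(5) -> no change; set of 5 is {5}
Step 9: find(2) -> no change; set of 2 is {0, 1, 2, 3, 4}
Step 10: find(6) -> no change; set of 6 is {6}
Component of 1: {0, 1, 2, 3, 4}

Answer: 0, 1, 2, 3, 4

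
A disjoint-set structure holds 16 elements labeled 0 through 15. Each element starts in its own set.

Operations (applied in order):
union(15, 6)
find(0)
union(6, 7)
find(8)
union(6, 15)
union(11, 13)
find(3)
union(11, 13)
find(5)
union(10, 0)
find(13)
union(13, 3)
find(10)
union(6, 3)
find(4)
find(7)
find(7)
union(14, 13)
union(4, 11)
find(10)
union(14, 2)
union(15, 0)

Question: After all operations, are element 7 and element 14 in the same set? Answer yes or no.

Step 1: union(15, 6) -> merged; set of 15 now {6, 15}
Step 2: find(0) -> no change; set of 0 is {0}
Step 3: union(6, 7) -> merged; set of 6 now {6, 7, 15}
Step 4: find(8) -> no change; set of 8 is {8}
Step 5: union(6, 15) -> already same set; set of 6 now {6, 7, 15}
Step 6: union(11, 13) -> merged; set of 11 now {11, 13}
Step 7: find(3) -> no change; set of 3 is {3}
Step 8: union(11, 13) -> already same set; set of 11 now {11, 13}
Step 9: find(5) -> no change; set of 5 is {5}
Step 10: union(10, 0) -> merged; set of 10 now {0, 10}
Step 11: find(13) -> no change; set of 13 is {11, 13}
Step 12: union(13, 3) -> merged; set of 13 now {3, 11, 13}
Step 13: find(10) -> no change; set of 10 is {0, 10}
Step 14: union(6, 3) -> merged; set of 6 now {3, 6, 7, 11, 13, 15}
Step 15: find(4) -> no change; set of 4 is {4}
Step 16: find(7) -> no change; set of 7 is {3, 6, 7, 11, 13, 15}
Step 17: find(7) -> no change; set of 7 is {3, 6, 7, 11, 13, 15}
Step 18: union(14, 13) -> merged; set of 14 now {3, 6, 7, 11, 13, 14, 15}
Step 19: union(4, 11) -> merged; set of 4 now {3, 4, 6, 7, 11, 13, 14, 15}
Step 20: find(10) -> no change; set of 10 is {0, 10}
Step 21: union(14, 2) -> merged; set of 14 now {2, 3, 4, 6, 7, 11, 13, 14, 15}
Step 22: union(15, 0) -> merged; set of 15 now {0, 2, 3, 4, 6, 7, 10, 11, 13, 14, 15}
Set of 7: {0, 2, 3, 4, 6, 7, 10, 11, 13, 14, 15}; 14 is a member.

Answer: yes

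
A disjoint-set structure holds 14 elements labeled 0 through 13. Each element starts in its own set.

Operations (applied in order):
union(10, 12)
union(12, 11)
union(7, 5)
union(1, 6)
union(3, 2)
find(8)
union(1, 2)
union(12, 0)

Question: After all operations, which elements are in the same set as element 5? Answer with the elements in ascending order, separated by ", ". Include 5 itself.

Answer: 5, 7

Derivation:
Step 1: union(10, 12) -> merged; set of 10 now {10, 12}
Step 2: union(12, 11) -> merged; set of 12 now {10, 11, 12}
Step 3: union(7, 5) -> merged; set of 7 now {5, 7}
Step 4: union(1, 6) -> merged; set of 1 now {1, 6}
Step 5: union(3, 2) -> merged; set of 3 now {2, 3}
Step 6: find(8) -> no change; set of 8 is {8}
Step 7: union(1, 2) -> merged; set of 1 now {1, 2, 3, 6}
Step 8: union(12, 0) -> merged; set of 12 now {0, 10, 11, 12}
Component of 5: {5, 7}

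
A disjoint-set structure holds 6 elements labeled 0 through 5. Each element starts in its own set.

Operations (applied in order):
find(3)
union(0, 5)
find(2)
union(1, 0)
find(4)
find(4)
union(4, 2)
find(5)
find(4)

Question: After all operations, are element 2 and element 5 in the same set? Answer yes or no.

Step 1: find(3) -> no change; set of 3 is {3}
Step 2: union(0, 5) -> merged; set of 0 now {0, 5}
Step 3: find(2) -> no change; set of 2 is {2}
Step 4: union(1, 0) -> merged; set of 1 now {0, 1, 5}
Step 5: find(4) -> no change; set of 4 is {4}
Step 6: find(4) -> no change; set of 4 is {4}
Step 7: union(4, 2) -> merged; set of 4 now {2, 4}
Step 8: find(5) -> no change; set of 5 is {0, 1, 5}
Step 9: find(4) -> no change; set of 4 is {2, 4}
Set of 2: {2, 4}; 5 is not a member.

Answer: no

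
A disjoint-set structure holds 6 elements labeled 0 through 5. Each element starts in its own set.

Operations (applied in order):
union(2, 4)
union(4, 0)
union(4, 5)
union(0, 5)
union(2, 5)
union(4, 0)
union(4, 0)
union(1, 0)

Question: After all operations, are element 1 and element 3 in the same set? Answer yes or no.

Answer: no

Derivation:
Step 1: union(2, 4) -> merged; set of 2 now {2, 4}
Step 2: union(4, 0) -> merged; set of 4 now {0, 2, 4}
Step 3: union(4, 5) -> merged; set of 4 now {0, 2, 4, 5}
Step 4: union(0, 5) -> already same set; set of 0 now {0, 2, 4, 5}
Step 5: union(2, 5) -> already same set; set of 2 now {0, 2, 4, 5}
Step 6: union(4, 0) -> already same set; set of 4 now {0, 2, 4, 5}
Step 7: union(4, 0) -> already same set; set of 4 now {0, 2, 4, 5}
Step 8: union(1, 0) -> merged; set of 1 now {0, 1, 2, 4, 5}
Set of 1: {0, 1, 2, 4, 5}; 3 is not a member.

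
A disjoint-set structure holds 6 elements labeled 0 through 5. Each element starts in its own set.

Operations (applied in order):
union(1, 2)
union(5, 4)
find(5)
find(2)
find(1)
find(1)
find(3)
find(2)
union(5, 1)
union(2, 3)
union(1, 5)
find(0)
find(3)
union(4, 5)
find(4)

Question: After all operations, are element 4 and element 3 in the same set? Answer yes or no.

Answer: yes

Derivation:
Step 1: union(1, 2) -> merged; set of 1 now {1, 2}
Step 2: union(5, 4) -> merged; set of 5 now {4, 5}
Step 3: find(5) -> no change; set of 5 is {4, 5}
Step 4: find(2) -> no change; set of 2 is {1, 2}
Step 5: find(1) -> no change; set of 1 is {1, 2}
Step 6: find(1) -> no change; set of 1 is {1, 2}
Step 7: find(3) -> no change; set of 3 is {3}
Step 8: find(2) -> no change; set of 2 is {1, 2}
Step 9: union(5, 1) -> merged; set of 5 now {1, 2, 4, 5}
Step 10: union(2, 3) -> merged; set of 2 now {1, 2, 3, 4, 5}
Step 11: union(1, 5) -> already same set; set of 1 now {1, 2, 3, 4, 5}
Step 12: find(0) -> no change; set of 0 is {0}
Step 13: find(3) -> no change; set of 3 is {1, 2, 3, 4, 5}
Step 14: union(4, 5) -> already same set; set of 4 now {1, 2, 3, 4, 5}
Step 15: find(4) -> no change; set of 4 is {1, 2, 3, 4, 5}
Set of 4: {1, 2, 3, 4, 5}; 3 is a member.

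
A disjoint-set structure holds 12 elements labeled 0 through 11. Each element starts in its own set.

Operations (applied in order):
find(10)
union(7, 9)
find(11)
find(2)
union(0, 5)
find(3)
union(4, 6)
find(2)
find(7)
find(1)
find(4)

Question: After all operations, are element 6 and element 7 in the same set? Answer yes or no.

Answer: no

Derivation:
Step 1: find(10) -> no change; set of 10 is {10}
Step 2: union(7, 9) -> merged; set of 7 now {7, 9}
Step 3: find(11) -> no change; set of 11 is {11}
Step 4: find(2) -> no change; set of 2 is {2}
Step 5: union(0, 5) -> merged; set of 0 now {0, 5}
Step 6: find(3) -> no change; set of 3 is {3}
Step 7: union(4, 6) -> merged; set of 4 now {4, 6}
Step 8: find(2) -> no change; set of 2 is {2}
Step 9: find(7) -> no change; set of 7 is {7, 9}
Step 10: find(1) -> no change; set of 1 is {1}
Step 11: find(4) -> no change; set of 4 is {4, 6}
Set of 6: {4, 6}; 7 is not a member.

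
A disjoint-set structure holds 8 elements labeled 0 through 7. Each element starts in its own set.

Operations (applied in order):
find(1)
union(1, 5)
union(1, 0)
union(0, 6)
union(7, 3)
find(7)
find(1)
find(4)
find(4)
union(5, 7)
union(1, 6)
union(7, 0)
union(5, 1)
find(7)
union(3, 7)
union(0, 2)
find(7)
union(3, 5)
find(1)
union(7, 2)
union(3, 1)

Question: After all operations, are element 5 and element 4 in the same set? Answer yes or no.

Step 1: find(1) -> no change; set of 1 is {1}
Step 2: union(1, 5) -> merged; set of 1 now {1, 5}
Step 3: union(1, 0) -> merged; set of 1 now {0, 1, 5}
Step 4: union(0, 6) -> merged; set of 0 now {0, 1, 5, 6}
Step 5: union(7, 3) -> merged; set of 7 now {3, 7}
Step 6: find(7) -> no change; set of 7 is {3, 7}
Step 7: find(1) -> no change; set of 1 is {0, 1, 5, 6}
Step 8: find(4) -> no change; set of 4 is {4}
Step 9: find(4) -> no change; set of 4 is {4}
Step 10: union(5, 7) -> merged; set of 5 now {0, 1, 3, 5, 6, 7}
Step 11: union(1, 6) -> already same set; set of 1 now {0, 1, 3, 5, 6, 7}
Step 12: union(7, 0) -> already same set; set of 7 now {0, 1, 3, 5, 6, 7}
Step 13: union(5, 1) -> already same set; set of 5 now {0, 1, 3, 5, 6, 7}
Step 14: find(7) -> no change; set of 7 is {0, 1, 3, 5, 6, 7}
Step 15: union(3, 7) -> already same set; set of 3 now {0, 1, 3, 5, 6, 7}
Step 16: union(0, 2) -> merged; set of 0 now {0, 1, 2, 3, 5, 6, 7}
Step 17: find(7) -> no change; set of 7 is {0, 1, 2, 3, 5, 6, 7}
Step 18: union(3, 5) -> already same set; set of 3 now {0, 1, 2, 3, 5, 6, 7}
Step 19: find(1) -> no change; set of 1 is {0, 1, 2, 3, 5, 6, 7}
Step 20: union(7, 2) -> already same set; set of 7 now {0, 1, 2, 3, 5, 6, 7}
Step 21: union(3, 1) -> already same set; set of 3 now {0, 1, 2, 3, 5, 6, 7}
Set of 5: {0, 1, 2, 3, 5, 6, 7}; 4 is not a member.

Answer: no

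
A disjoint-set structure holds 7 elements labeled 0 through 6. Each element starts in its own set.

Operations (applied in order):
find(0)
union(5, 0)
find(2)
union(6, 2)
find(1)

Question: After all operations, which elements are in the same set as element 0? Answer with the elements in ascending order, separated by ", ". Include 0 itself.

Answer: 0, 5

Derivation:
Step 1: find(0) -> no change; set of 0 is {0}
Step 2: union(5, 0) -> merged; set of 5 now {0, 5}
Step 3: find(2) -> no change; set of 2 is {2}
Step 4: union(6, 2) -> merged; set of 6 now {2, 6}
Step 5: find(1) -> no change; set of 1 is {1}
Component of 0: {0, 5}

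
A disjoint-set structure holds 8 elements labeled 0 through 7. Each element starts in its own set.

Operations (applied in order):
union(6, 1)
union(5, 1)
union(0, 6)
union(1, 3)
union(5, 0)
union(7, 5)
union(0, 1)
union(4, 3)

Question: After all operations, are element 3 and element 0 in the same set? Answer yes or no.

Answer: yes

Derivation:
Step 1: union(6, 1) -> merged; set of 6 now {1, 6}
Step 2: union(5, 1) -> merged; set of 5 now {1, 5, 6}
Step 3: union(0, 6) -> merged; set of 0 now {0, 1, 5, 6}
Step 4: union(1, 3) -> merged; set of 1 now {0, 1, 3, 5, 6}
Step 5: union(5, 0) -> already same set; set of 5 now {0, 1, 3, 5, 6}
Step 6: union(7, 5) -> merged; set of 7 now {0, 1, 3, 5, 6, 7}
Step 7: union(0, 1) -> already same set; set of 0 now {0, 1, 3, 5, 6, 7}
Step 8: union(4, 3) -> merged; set of 4 now {0, 1, 3, 4, 5, 6, 7}
Set of 3: {0, 1, 3, 4, 5, 6, 7}; 0 is a member.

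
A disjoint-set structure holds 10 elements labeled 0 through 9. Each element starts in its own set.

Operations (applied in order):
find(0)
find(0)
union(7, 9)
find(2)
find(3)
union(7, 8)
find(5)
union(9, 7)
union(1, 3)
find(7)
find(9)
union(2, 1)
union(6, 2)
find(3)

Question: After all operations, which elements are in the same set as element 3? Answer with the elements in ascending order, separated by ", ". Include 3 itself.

Answer: 1, 2, 3, 6

Derivation:
Step 1: find(0) -> no change; set of 0 is {0}
Step 2: find(0) -> no change; set of 0 is {0}
Step 3: union(7, 9) -> merged; set of 7 now {7, 9}
Step 4: find(2) -> no change; set of 2 is {2}
Step 5: find(3) -> no change; set of 3 is {3}
Step 6: union(7, 8) -> merged; set of 7 now {7, 8, 9}
Step 7: find(5) -> no change; set of 5 is {5}
Step 8: union(9, 7) -> already same set; set of 9 now {7, 8, 9}
Step 9: union(1, 3) -> merged; set of 1 now {1, 3}
Step 10: find(7) -> no change; set of 7 is {7, 8, 9}
Step 11: find(9) -> no change; set of 9 is {7, 8, 9}
Step 12: union(2, 1) -> merged; set of 2 now {1, 2, 3}
Step 13: union(6, 2) -> merged; set of 6 now {1, 2, 3, 6}
Step 14: find(3) -> no change; set of 3 is {1, 2, 3, 6}
Component of 3: {1, 2, 3, 6}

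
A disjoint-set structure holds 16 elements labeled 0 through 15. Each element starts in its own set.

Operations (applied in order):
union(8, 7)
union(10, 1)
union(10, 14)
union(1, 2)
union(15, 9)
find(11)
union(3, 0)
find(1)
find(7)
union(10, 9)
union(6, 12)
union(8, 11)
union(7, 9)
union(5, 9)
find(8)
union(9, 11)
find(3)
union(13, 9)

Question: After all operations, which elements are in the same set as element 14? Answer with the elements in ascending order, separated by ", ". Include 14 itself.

Answer: 1, 2, 5, 7, 8, 9, 10, 11, 13, 14, 15

Derivation:
Step 1: union(8, 7) -> merged; set of 8 now {7, 8}
Step 2: union(10, 1) -> merged; set of 10 now {1, 10}
Step 3: union(10, 14) -> merged; set of 10 now {1, 10, 14}
Step 4: union(1, 2) -> merged; set of 1 now {1, 2, 10, 14}
Step 5: union(15, 9) -> merged; set of 15 now {9, 15}
Step 6: find(11) -> no change; set of 11 is {11}
Step 7: union(3, 0) -> merged; set of 3 now {0, 3}
Step 8: find(1) -> no change; set of 1 is {1, 2, 10, 14}
Step 9: find(7) -> no change; set of 7 is {7, 8}
Step 10: union(10, 9) -> merged; set of 10 now {1, 2, 9, 10, 14, 15}
Step 11: union(6, 12) -> merged; set of 6 now {6, 12}
Step 12: union(8, 11) -> merged; set of 8 now {7, 8, 11}
Step 13: union(7, 9) -> merged; set of 7 now {1, 2, 7, 8, 9, 10, 11, 14, 15}
Step 14: union(5, 9) -> merged; set of 5 now {1, 2, 5, 7, 8, 9, 10, 11, 14, 15}
Step 15: find(8) -> no change; set of 8 is {1, 2, 5, 7, 8, 9, 10, 11, 14, 15}
Step 16: union(9, 11) -> already same set; set of 9 now {1, 2, 5, 7, 8, 9, 10, 11, 14, 15}
Step 17: find(3) -> no change; set of 3 is {0, 3}
Step 18: union(13, 9) -> merged; set of 13 now {1, 2, 5, 7, 8, 9, 10, 11, 13, 14, 15}
Component of 14: {1, 2, 5, 7, 8, 9, 10, 11, 13, 14, 15}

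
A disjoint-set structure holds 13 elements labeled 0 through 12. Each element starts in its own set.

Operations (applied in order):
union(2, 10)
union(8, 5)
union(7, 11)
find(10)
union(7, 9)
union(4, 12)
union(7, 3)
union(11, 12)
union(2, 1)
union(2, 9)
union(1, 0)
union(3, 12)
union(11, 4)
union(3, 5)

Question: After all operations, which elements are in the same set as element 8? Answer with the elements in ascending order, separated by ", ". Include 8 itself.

Answer: 0, 1, 2, 3, 4, 5, 7, 8, 9, 10, 11, 12

Derivation:
Step 1: union(2, 10) -> merged; set of 2 now {2, 10}
Step 2: union(8, 5) -> merged; set of 8 now {5, 8}
Step 3: union(7, 11) -> merged; set of 7 now {7, 11}
Step 4: find(10) -> no change; set of 10 is {2, 10}
Step 5: union(7, 9) -> merged; set of 7 now {7, 9, 11}
Step 6: union(4, 12) -> merged; set of 4 now {4, 12}
Step 7: union(7, 3) -> merged; set of 7 now {3, 7, 9, 11}
Step 8: union(11, 12) -> merged; set of 11 now {3, 4, 7, 9, 11, 12}
Step 9: union(2, 1) -> merged; set of 2 now {1, 2, 10}
Step 10: union(2, 9) -> merged; set of 2 now {1, 2, 3, 4, 7, 9, 10, 11, 12}
Step 11: union(1, 0) -> merged; set of 1 now {0, 1, 2, 3, 4, 7, 9, 10, 11, 12}
Step 12: union(3, 12) -> already same set; set of 3 now {0, 1, 2, 3, 4, 7, 9, 10, 11, 12}
Step 13: union(11, 4) -> already same set; set of 11 now {0, 1, 2, 3, 4, 7, 9, 10, 11, 12}
Step 14: union(3, 5) -> merged; set of 3 now {0, 1, 2, 3, 4, 5, 7, 8, 9, 10, 11, 12}
Component of 8: {0, 1, 2, 3, 4, 5, 7, 8, 9, 10, 11, 12}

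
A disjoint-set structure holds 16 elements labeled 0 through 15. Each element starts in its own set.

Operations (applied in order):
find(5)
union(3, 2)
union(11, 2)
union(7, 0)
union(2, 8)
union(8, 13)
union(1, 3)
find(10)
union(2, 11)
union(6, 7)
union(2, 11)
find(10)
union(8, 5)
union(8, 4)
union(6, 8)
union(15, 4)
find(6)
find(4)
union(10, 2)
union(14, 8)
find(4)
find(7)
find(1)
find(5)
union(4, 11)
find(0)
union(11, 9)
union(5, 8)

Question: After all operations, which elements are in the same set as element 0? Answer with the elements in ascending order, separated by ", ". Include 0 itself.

Answer: 0, 1, 2, 3, 4, 5, 6, 7, 8, 9, 10, 11, 13, 14, 15

Derivation:
Step 1: find(5) -> no change; set of 5 is {5}
Step 2: union(3, 2) -> merged; set of 3 now {2, 3}
Step 3: union(11, 2) -> merged; set of 11 now {2, 3, 11}
Step 4: union(7, 0) -> merged; set of 7 now {0, 7}
Step 5: union(2, 8) -> merged; set of 2 now {2, 3, 8, 11}
Step 6: union(8, 13) -> merged; set of 8 now {2, 3, 8, 11, 13}
Step 7: union(1, 3) -> merged; set of 1 now {1, 2, 3, 8, 11, 13}
Step 8: find(10) -> no change; set of 10 is {10}
Step 9: union(2, 11) -> already same set; set of 2 now {1, 2, 3, 8, 11, 13}
Step 10: union(6, 7) -> merged; set of 6 now {0, 6, 7}
Step 11: union(2, 11) -> already same set; set of 2 now {1, 2, 3, 8, 11, 13}
Step 12: find(10) -> no change; set of 10 is {10}
Step 13: union(8, 5) -> merged; set of 8 now {1, 2, 3, 5, 8, 11, 13}
Step 14: union(8, 4) -> merged; set of 8 now {1, 2, 3, 4, 5, 8, 11, 13}
Step 15: union(6, 8) -> merged; set of 6 now {0, 1, 2, 3, 4, 5, 6, 7, 8, 11, 13}
Step 16: union(15, 4) -> merged; set of 15 now {0, 1, 2, 3, 4, 5, 6, 7, 8, 11, 13, 15}
Step 17: find(6) -> no change; set of 6 is {0, 1, 2, 3, 4, 5, 6, 7, 8, 11, 13, 15}
Step 18: find(4) -> no change; set of 4 is {0, 1, 2, 3, 4, 5, 6, 7, 8, 11, 13, 15}
Step 19: union(10, 2) -> merged; set of 10 now {0, 1, 2, 3, 4, 5, 6, 7, 8, 10, 11, 13, 15}
Step 20: union(14, 8) -> merged; set of 14 now {0, 1, 2, 3, 4, 5, 6, 7, 8, 10, 11, 13, 14, 15}
Step 21: find(4) -> no change; set of 4 is {0, 1, 2, 3, 4, 5, 6, 7, 8, 10, 11, 13, 14, 15}
Step 22: find(7) -> no change; set of 7 is {0, 1, 2, 3, 4, 5, 6, 7, 8, 10, 11, 13, 14, 15}
Step 23: find(1) -> no change; set of 1 is {0, 1, 2, 3, 4, 5, 6, 7, 8, 10, 11, 13, 14, 15}
Step 24: find(5) -> no change; set of 5 is {0, 1, 2, 3, 4, 5, 6, 7, 8, 10, 11, 13, 14, 15}
Step 25: union(4, 11) -> already same set; set of 4 now {0, 1, 2, 3, 4, 5, 6, 7, 8, 10, 11, 13, 14, 15}
Step 26: find(0) -> no change; set of 0 is {0, 1, 2, 3, 4, 5, 6, 7, 8, 10, 11, 13, 14, 15}
Step 27: union(11, 9) -> merged; set of 11 now {0, 1, 2, 3, 4, 5, 6, 7, 8, 9, 10, 11, 13, 14, 15}
Step 28: union(5, 8) -> already same set; set of 5 now {0, 1, 2, 3, 4, 5, 6, 7, 8, 9, 10, 11, 13, 14, 15}
Component of 0: {0, 1, 2, 3, 4, 5, 6, 7, 8, 9, 10, 11, 13, 14, 15}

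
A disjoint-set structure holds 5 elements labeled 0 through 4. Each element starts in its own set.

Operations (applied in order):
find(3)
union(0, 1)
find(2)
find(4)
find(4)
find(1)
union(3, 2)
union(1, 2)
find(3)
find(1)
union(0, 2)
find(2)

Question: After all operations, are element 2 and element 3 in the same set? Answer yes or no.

Step 1: find(3) -> no change; set of 3 is {3}
Step 2: union(0, 1) -> merged; set of 0 now {0, 1}
Step 3: find(2) -> no change; set of 2 is {2}
Step 4: find(4) -> no change; set of 4 is {4}
Step 5: find(4) -> no change; set of 4 is {4}
Step 6: find(1) -> no change; set of 1 is {0, 1}
Step 7: union(3, 2) -> merged; set of 3 now {2, 3}
Step 8: union(1, 2) -> merged; set of 1 now {0, 1, 2, 3}
Step 9: find(3) -> no change; set of 3 is {0, 1, 2, 3}
Step 10: find(1) -> no change; set of 1 is {0, 1, 2, 3}
Step 11: union(0, 2) -> already same set; set of 0 now {0, 1, 2, 3}
Step 12: find(2) -> no change; set of 2 is {0, 1, 2, 3}
Set of 2: {0, 1, 2, 3}; 3 is a member.

Answer: yes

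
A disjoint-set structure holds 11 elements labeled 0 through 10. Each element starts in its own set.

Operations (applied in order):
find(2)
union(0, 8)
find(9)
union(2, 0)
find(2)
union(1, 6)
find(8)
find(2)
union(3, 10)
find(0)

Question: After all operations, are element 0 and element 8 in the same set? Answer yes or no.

Step 1: find(2) -> no change; set of 2 is {2}
Step 2: union(0, 8) -> merged; set of 0 now {0, 8}
Step 3: find(9) -> no change; set of 9 is {9}
Step 4: union(2, 0) -> merged; set of 2 now {0, 2, 8}
Step 5: find(2) -> no change; set of 2 is {0, 2, 8}
Step 6: union(1, 6) -> merged; set of 1 now {1, 6}
Step 7: find(8) -> no change; set of 8 is {0, 2, 8}
Step 8: find(2) -> no change; set of 2 is {0, 2, 8}
Step 9: union(3, 10) -> merged; set of 3 now {3, 10}
Step 10: find(0) -> no change; set of 0 is {0, 2, 8}
Set of 0: {0, 2, 8}; 8 is a member.

Answer: yes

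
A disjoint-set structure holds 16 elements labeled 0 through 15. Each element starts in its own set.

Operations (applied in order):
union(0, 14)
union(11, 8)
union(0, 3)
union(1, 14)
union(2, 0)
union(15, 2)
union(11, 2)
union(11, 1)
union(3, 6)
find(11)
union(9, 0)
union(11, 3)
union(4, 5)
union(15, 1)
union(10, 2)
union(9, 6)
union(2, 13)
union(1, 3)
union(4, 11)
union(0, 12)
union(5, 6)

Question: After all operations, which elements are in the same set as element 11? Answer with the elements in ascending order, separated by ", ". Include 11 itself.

Answer: 0, 1, 2, 3, 4, 5, 6, 8, 9, 10, 11, 12, 13, 14, 15

Derivation:
Step 1: union(0, 14) -> merged; set of 0 now {0, 14}
Step 2: union(11, 8) -> merged; set of 11 now {8, 11}
Step 3: union(0, 3) -> merged; set of 0 now {0, 3, 14}
Step 4: union(1, 14) -> merged; set of 1 now {0, 1, 3, 14}
Step 5: union(2, 0) -> merged; set of 2 now {0, 1, 2, 3, 14}
Step 6: union(15, 2) -> merged; set of 15 now {0, 1, 2, 3, 14, 15}
Step 7: union(11, 2) -> merged; set of 11 now {0, 1, 2, 3, 8, 11, 14, 15}
Step 8: union(11, 1) -> already same set; set of 11 now {0, 1, 2, 3, 8, 11, 14, 15}
Step 9: union(3, 6) -> merged; set of 3 now {0, 1, 2, 3, 6, 8, 11, 14, 15}
Step 10: find(11) -> no change; set of 11 is {0, 1, 2, 3, 6, 8, 11, 14, 15}
Step 11: union(9, 0) -> merged; set of 9 now {0, 1, 2, 3, 6, 8, 9, 11, 14, 15}
Step 12: union(11, 3) -> already same set; set of 11 now {0, 1, 2, 3, 6, 8, 9, 11, 14, 15}
Step 13: union(4, 5) -> merged; set of 4 now {4, 5}
Step 14: union(15, 1) -> already same set; set of 15 now {0, 1, 2, 3, 6, 8, 9, 11, 14, 15}
Step 15: union(10, 2) -> merged; set of 10 now {0, 1, 2, 3, 6, 8, 9, 10, 11, 14, 15}
Step 16: union(9, 6) -> already same set; set of 9 now {0, 1, 2, 3, 6, 8, 9, 10, 11, 14, 15}
Step 17: union(2, 13) -> merged; set of 2 now {0, 1, 2, 3, 6, 8, 9, 10, 11, 13, 14, 15}
Step 18: union(1, 3) -> already same set; set of 1 now {0, 1, 2, 3, 6, 8, 9, 10, 11, 13, 14, 15}
Step 19: union(4, 11) -> merged; set of 4 now {0, 1, 2, 3, 4, 5, 6, 8, 9, 10, 11, 13, 14, 15}
Step 20: union(0, 12) -> merged; set of 0 now {0, 1, 2, 3, 4, 5, 6, 8, 9, 10, 11, 12, 13, 14, 15}
Step 21: union(5, 6) -> already same set; set of 5 now {0, 1, 2, 3, 4, 5, 6, 8, 9, 10, 11, 12, 13, 14, 15}
Component of 11: {0, 1, 2, 3, 4, 5, 6, 8, 9, 10, 11, 12, 13, 14, 15}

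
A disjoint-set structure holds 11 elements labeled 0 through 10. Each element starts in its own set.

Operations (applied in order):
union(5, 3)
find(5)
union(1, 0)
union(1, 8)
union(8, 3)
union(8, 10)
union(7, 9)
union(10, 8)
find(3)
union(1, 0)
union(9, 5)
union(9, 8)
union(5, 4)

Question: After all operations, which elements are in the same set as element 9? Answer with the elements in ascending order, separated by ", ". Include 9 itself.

Step 1: union(5, 3) -> merged; set of 5 now {3, 5}
Step 2: find(5) -> no change; set of 5 is {3, 5}
Step 3: union(1, 0) -> merged; set of 1 now {0, 1}
Step 4: union(1, 8) -> merged; set of 1 now {0, 1, 8}
Step 5: union(8, 3) -> merged; set of 8 now {0, 1, 3, 5, 8}
Step 6: union(8, 10) -> merged; set of 8 now {0, 1, 3, 5, 8, 10}
Step 7: union(7, 9) -> merged; set of 7 now {7, 9}
Step 8: union(10, 8) -> already same set; set of 10 now {0, 1, 3, 5, 8, 10}
Step 9: find(3) -> no change; set of 3 is {0, 1, 3, 5, 8, 10}
Step 10: union(1, 0) -> already same set; set of 1 now {0, 1, 3, 5, 8, 10}
Step 11: union(9, 5) -> merged; set of 9 now {0, 1, 3, 5, 7, 8, 9, 10}
Step 12: union(9, 8) -> already same set; set of 9 now {0, 1, 3, 5, 7, 8, 9, 10}
Step 13: union(5, 4) -> merged; set of 5 now {0, 1, 3, 4, 5, 7, 8, 9, 10}
Component of 9: {0, 1, 3, 4, 5, 7, 8, 9, 10}

Answer: 0, 1, 3, 4, 5, 7, 8, 9, 10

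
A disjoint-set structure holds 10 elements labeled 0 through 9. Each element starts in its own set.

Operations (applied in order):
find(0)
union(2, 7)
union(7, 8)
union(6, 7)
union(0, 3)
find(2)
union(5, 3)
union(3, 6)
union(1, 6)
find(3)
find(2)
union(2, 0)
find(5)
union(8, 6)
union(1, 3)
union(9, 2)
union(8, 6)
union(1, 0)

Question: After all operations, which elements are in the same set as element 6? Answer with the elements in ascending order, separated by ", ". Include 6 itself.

Answer: 0, 1, 2, 3, 5, 6, 7, 8, 9

Derivation:
Step 1: find(0) -> no change; set of 0 is {0}
Step 2: union(2, 7) -> merged; set of 2 now {2, 7}
Step 3: union(7, 8) -> merged; set of 7 now {2, 7, 8}
Step 4: union(6, 7) -> merged; set of 6 now {2, 6, 7, 8}
Step 5: union(0, 3) -> merged; set of 0 now {0, 3}
Step 6: find(2) -> no change; set of 2 is {2, 6, 7, 8}
Step 7: union(5, 3) -> merged; set of 5 now {0, 3, 5}
Step 8: union(3, 6) -> merged; set of 3 now {0, 2, 3, 5, 6, 7, 8}
Step 9: union(1, 6) -> merged; set of 1 now {0, 1, 2, 3, 5, 6, 7, 8}
Step 10: find(3) -> no change; set of 3 is {0, 1, 2, 3, 5, 6, 7, 8}
Step 11: find(2) -> no change; set of 2 is {0, 1, 2, 3, 5, 6, 7, 8}
Step 12: union(2, 0) -> already same set; set of 2 now {0, 1, 2, 3, 5, 6, 7, 8}
Step 13: find(5) -> no change; set of 5 is {0, 1, 2, 3, 5, 6, 7, 8}
Step 14: union(8, 6) -> already same set; set of 8 now {0, 1, 2, 3, 5, 6, 7, 8}
Step 15: union(1, 3) -> already same set; set of 1 now {0, 1, 2, 3, 5, 6, 7, 8}
Step 16: union(9, 2) -> merged; set of 9 now {0, 1, 2, 3, 5, 6, 7, 8, 9}
Step 17: union(8, 6) -> already same set; set of 8 now {0, 1, 2, 3, 5, 6, 7, 8, 9}
Step 18: union(1, 0) -> already same set; set of 1 now {0, 1, 2, 3, 5, 6, 7, 8, 9}
Component of 6: {0, 1, 2, 3, 5, 6, 7, 8, 9}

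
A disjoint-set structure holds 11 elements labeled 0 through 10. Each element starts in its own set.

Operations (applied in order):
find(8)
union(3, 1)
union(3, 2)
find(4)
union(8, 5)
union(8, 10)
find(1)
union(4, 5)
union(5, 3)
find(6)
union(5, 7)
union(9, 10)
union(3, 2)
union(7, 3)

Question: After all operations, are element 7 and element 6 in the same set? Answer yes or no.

Answer: no

Derivation:
Step 1: find(8) -> no change; set of 8 is {8}
Step 2: union(3, 1) -> merged; set of 3 now {1, 3}
Step 3: union(3, 2) -> merged; set of 3 now {1, 2, 3}
Step 4: find(4) -> no change; set of 4 is {4}
Step 5: union(8, 5) -> merged; set of 8 now {5, 8}
Step 6: union(8, 10) -> merged; set of 8 now {5, 8, 10}
Step 7: find(1) -> no change; set of 1 is {1, 2, 3}
Step 8: union(4, 5) -> merged; set of 4 now {4, 5, 8, 10}
Step 9: union(5, 3) -> merged; set of 5 now {1, 2, 3, 4, 5, 8, 10}
Step 10: find(6) -> no change; set of 6 is {6}
Step 11: union(5, 7) -> merged; set of 5 now {1, 2, 3, 4, 5, 7, 8, 10}
Step 12: union(9, 10) -> merged; set of 9 now {1, 2, 3, 4, 5, 7, 8, 9, 10}
Step 13: union(3, 2) -> already same set; set of 3 now {1, 2, 3, 4, 5, 7, 8, 9, 10}
Step 14: union(7, 3) -> already same set; set of 7 now {1, 2, 3, 4, 5, 7, 8, 9, 10}
Set of 7: {1, 2, 3, 4, 5, 7, 8, 9, 10}; 6 is not a member.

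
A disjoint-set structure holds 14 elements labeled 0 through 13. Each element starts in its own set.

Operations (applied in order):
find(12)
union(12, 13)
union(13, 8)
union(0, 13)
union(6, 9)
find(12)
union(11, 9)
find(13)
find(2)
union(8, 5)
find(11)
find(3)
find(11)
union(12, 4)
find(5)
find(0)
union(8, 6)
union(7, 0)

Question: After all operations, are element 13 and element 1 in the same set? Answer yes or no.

Answer: no

Derivation:
Step 1: find(12) -> no change; set of 12 is {12}
Step 2: union(12, 13) -> merged; set of 12 now {12, 13}
Step 3: union(13, 8) -> merged; set of 13 now {8, 12, 13}
Step 4: union(0, 13) -> merged; set of 0 now {0, 8, 12, 13}
Step 5: union(6, 9) -> merged; set of 6 now {6, 9}
Step 6: find(12) -> no change; set of 12 is {0, 8, 12, 13}
Step 7: union(11, 9) -> merged; set of 11 now {6, 9, 11}
Step 8: find(13) -> no change; set of 13 is {0, 8, 12, 13}
Step 9: find(2) -> no change; set of 2 is {2}
Step 10: union(8, 5) -> merged; set of 8 now {0, 5, 8, 12, 13}
Step 11: find(11) -> no change; set of 11 is {6, 9, 11}
Step 12: find(3) -> no change; set of 3 is {3}
Step 13: find(11) -> no change; set of 11 is {6, 9, 11}
Step 14: union(12, 4) -> merged; set of 12 now {0, 4, 5, 8, 12, 13}
Step 15: find(5) -> no change; set of 5 is {0, 4, 5, 8, 12, 13}
Step 16: find(0) -> no change; set of 0 is {0, 4, 5, 8, 12, 13}
Step 17: union(8, 6) -> merged; set of 8 now {0, 4, 5, 6, 8, 9, 11, 12, 13}
Step 18: union(7, 0) -> merged; set of 7 now {0, 4, 5, 6, 7, 8, 9, 11, 12, 13}
Set of 13: {0, 4, 5, 6, 7, 8, 9, 11, 12, 13}; 1 is not a member.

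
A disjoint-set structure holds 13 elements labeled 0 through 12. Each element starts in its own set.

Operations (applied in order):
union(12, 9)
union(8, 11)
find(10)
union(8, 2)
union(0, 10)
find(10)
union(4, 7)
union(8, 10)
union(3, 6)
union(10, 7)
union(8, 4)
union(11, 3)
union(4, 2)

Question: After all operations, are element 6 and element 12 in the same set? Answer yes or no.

Step 1: union(12, 9) -> merged; set of 12 now {9, 12}
Step 2: union(8, 11) -> merged; set of 8 now {8, 11}
Step 3: find(10) -> no change; set of 10 is {10}
Step 4: union(8, 2) -> merged; set of 8 now {2, 8, 11}
Step 5: union(0, 10) -> merged; set of 0 now {0, 10}
Step 6: find(10) -> no change; set of 10 is {0, 10}
Step 7: union(4, 7) -> merged; set of 4 now {4, 7}
Step 8: union(8, 10) -> merged; set of 8 now {0, 2, 8, 10, 11}
Step 9: union(3, 6) -> merged; set of 3 now {3, 6}
Step 10: union(10, 7) -> merged; set of 10 now {0, 2, 4, 7, 8, 10, 11}
Step 11: union(8, 4) -> already same set; set of 8 now {0, 2, 4, 7, 8, 10, 11}
Step 12: union(11, 3) -> merged; set of 11 now {0, 2, 3, 4, 6, 7, 8, 10, 11}
Step 13: union(4, 2) -> already same set; set of 4 now {0, 2, 3, 4, 6, 7, 8, 10, 11}
Set of 6: {0, 2, 3, 4, 6, 7, 8, 10, 11}; 12 is not a member.

Answer: no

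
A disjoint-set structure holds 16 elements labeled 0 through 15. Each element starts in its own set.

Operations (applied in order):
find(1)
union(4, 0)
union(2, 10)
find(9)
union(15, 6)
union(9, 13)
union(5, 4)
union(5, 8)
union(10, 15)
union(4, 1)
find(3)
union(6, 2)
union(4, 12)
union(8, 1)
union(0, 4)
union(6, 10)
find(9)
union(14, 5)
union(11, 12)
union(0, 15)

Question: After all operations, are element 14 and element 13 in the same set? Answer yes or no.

Step 1: find(1) -> no change; set of 1 is {1}
Step 2: union(4, 0) -> merged; set of 4 now {0, 4}
Step 3: union(2, 10) -> merged; set of 2 now {2, 10}
Step 4: find(9) -> no change; set of 9 is {9}
Step 5: union(15, 6) -> merged; set of 15 now {6, 15}
Step 6: union(9, 13) -> merged; set of 9 now {9, 13}
Step 7: union(5, 4) -> merged; set of 5 now {0, 4, 5}
Step 8: union(5, 8) -> merged; set of 5 now {0, 4, 5, 8}
Step 9: union(10, 15) -> merged; set of 10 now {2, 6, 10, 15}
Step 10: union(4, 1) -> merged; set of 4 now {0, 1, 4, 5, 8}
Step 11: find(3) -> no change; set of 3 is {3}
Step 12: union(6, 2) -> already same set; set of 6 now {2, 6, 10, 15}
Step 13: union(4, 12) -> merged; set of 4 now {0, 1, 4, 5, 8, 12}
Step 14: union(8, 1) -> already same set; set of 8 now {0, 1, 4, 5, 8, 12}
Step 15: union(0, 4) -> already same set; set of 0 now {0, 1, 4, 5, 8, 12}
Step 16: union(6, 10) -> already same set; set of 6 now {2, 6, 10, 15}
Step 17: find(9) -> no change; set of 9 is {9, 13}
Step 18: union(14, 5) -> merged; set of 14 now {0, 1, 4, 5, 8, 12, 14}
Step 19: union(11, 12) -> merged; set of 11 now {0, 1, 4, 5, 8, 11, 12, 14}
Step 20: union(0, 15) -> merged; set of 0 now {0, 1, 2, 4, 5, 6, 8, 10, 11, 12, 14, 15}
Set of 14: {0, 1, 2, 4, 5, 6, 8, 10, 11, 12, 14, 15}; 13 is not a member.

Answer: no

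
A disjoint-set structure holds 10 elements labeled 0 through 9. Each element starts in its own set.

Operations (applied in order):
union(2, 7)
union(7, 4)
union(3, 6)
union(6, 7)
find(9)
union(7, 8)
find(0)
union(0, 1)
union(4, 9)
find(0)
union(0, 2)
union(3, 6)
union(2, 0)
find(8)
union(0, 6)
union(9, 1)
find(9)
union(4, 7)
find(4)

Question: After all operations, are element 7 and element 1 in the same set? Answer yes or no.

Answer: yes

Derivation:
Step 1: union(2, 7) -> merged; set of 2 now {2, 7}
Step 2: union(7, 4) -> merged; set of 7 now {2, 4, 7}
Step 3: union(3, 6) -> merged; set of 3 now {3, 6}
Step 4: union(6, 7) -> merged; set of 6 now {2, 3, 4, 6, 7}
Step 5: find(9) -> no change; set of 9 is {9}
Step 6: union(7, 8) -> merged; set of 7 now {2, 3, 4, 6, 7, 8}
Step 7: find(0) -> no change; set of 0 is {0}
Step 8: union(0, 1) -> merged; set of 0 now {0, 1}
Step 9: union(4, 9) -> merged; set of 4 now {2, 3, 4, 6, 7, 8, 9}
Step 10: find(0) -> no change; set of 0 is {0, 1}
Step 11: union(0, 2) -> merged; set of 0 now {0, 1, 2, 3, 4, 6, 7, 8, 9}
Step 12: union(3, 6) -> already same set; set of 3 now {0, 1, 2, 3, 4, 6, 7, 8, 9}
Step 13: union(2, 0) -> already same set; set of 2 now {0, 1, 2, 3, 4, 6, 7, 8, 9}
Step 14: find(8) -> no change; set of 8 is {0, 1, 2, 3, 4, 6, 7, 8, 9}
Step 15: union(0, 6) -> already same set; set of 0 now {0, 1, 2, 3, 4, 6, 7, 8, 9}
Step 16: union(9, 1) -> already same set; set of 9 now {0, 1, 2, 3, 4, 6, 7, 8, 9}
Step 17: find(9) -> no change; set of 9 is {0, 1, 2, 3, 4, 6, 7, 8, 9}
Step 18: union(4, 7) -> already same set; set of 4 now {0, 1, 2, 3, 4, 6, 7, 8, 9}
Step 19: find(4) -> no change; set of 4 is {0, 1, 2, 3, 4, 6, 7, 8, 9}
Set of 7: {0, 1, 2, 3, 4, 6, 7, 8, 9}; 1 is a member.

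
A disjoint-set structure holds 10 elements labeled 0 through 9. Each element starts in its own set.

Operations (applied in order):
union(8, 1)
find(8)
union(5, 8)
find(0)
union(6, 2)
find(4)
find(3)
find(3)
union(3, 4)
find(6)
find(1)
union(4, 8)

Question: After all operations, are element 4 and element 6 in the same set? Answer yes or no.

Step 1: union(8, 1) -> merged; set of 8 now {1, 8}
Step 2: find(8) -> no change; set of 8 is {1, 8}
Step 3: union(5, 8) -> merged; set of 5 now {1, 5, 8}
Step 4: find(0) -> no change; set of 0 is {0}
Step 5: union(6, 2) -> merged; set of 6 now {2, 6}
Step 6: find(4) -> no change; set of 4 is {4}
Step 7: find(3) -> no change; set of 3 is {3}
Step 8: find(3) -> no change; set of 3 is {3}
Step 9: union(3, 4) -> merged; set of 3 now {3, 4}
Step 10: find(6) -> no change; set of 6 is {2, 6}
Step 11: find(1) -> no change; set of 1 is {1, 5, 8}
Step 12: union(4, 8) -> merged; set of 4 now {1, 3, 4, 5, 8}
Set of 4: {1, 3, 4, 5, 8}; 6 is not a member.

Answer: no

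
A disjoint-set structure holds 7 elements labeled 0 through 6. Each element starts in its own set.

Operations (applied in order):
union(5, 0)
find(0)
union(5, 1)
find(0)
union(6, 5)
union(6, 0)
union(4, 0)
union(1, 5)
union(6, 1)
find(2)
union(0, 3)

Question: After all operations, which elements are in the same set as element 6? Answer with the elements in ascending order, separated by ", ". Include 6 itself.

Answer: 0, 1, 3, 4, 5, 6

Derivation:
Step 1: union(5, 0) -> merged; set of 5 now {0, 5}
Step 2: find(0) -> no change; set of 0 is {0, 5}
Step 3: union(5, 1) -> merged; set of 5 now {0, 1, 5}
Step 4: find(0) -> no change; set of 0 is {0, 1, 5}
Step 5: union(6, 5) -> merged; set of 6 now {0, 1, 5, 6}
Step 6: union(6, 0) -> already same set; set of 6 now {0, 1, 5, 6}
Step 7: union(4, 0) -> merged; set of 4 now {0, 1, 4, 5, 6}
Step 8: union(1, 5) -> already same set; set of 1 now {0, 1, 4, 5, 6}
Step 9: union(6, 1) -> already same set; set of 6 now {0, 1, 4, 5, 6}
Step 10: find(2) -> no change; set of 2 is {2}
Step 11: union(0, 3) -> merged; set of 0 now {0, 1, 3, 4, 5, 6}
Component of 6: {0, 1, 3, 4, 5, 6}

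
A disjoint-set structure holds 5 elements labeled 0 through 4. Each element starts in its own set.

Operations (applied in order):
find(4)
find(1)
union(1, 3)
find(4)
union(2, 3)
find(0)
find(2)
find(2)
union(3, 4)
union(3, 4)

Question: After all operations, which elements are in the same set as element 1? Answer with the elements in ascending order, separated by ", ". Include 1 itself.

Answer: 1, 2, 3, 4

Derivation:
Step 1: find(4) -> no change; set of 4 is {4}
Step 2: find(1) -> no change; set of 1 is {1}
Step 3: union(1, 3) -> merged; set of 1 now {1, 3}
Step 4: find(4) -> no change; set of 4 is {4}
Step 5: union(2, 3) -> merged; set of 2 now {1, 2, 3}
Step 6: find(0) -> no change; set of 0 is {0}
Step 7: find(2) -> no change; set of 2 is {1, 2, 3}
Step 8: find(2) -> no change; set of 2 is {1, 2, 3}
Step 9: union(3, 4) -> merged; set of 3 now {1, 2, 3, 4}
Step 10: union(3, 4) -> already same set; set of 3 now {1, 2, 3, 4}
Component of 1: {1, 2, 3, 4}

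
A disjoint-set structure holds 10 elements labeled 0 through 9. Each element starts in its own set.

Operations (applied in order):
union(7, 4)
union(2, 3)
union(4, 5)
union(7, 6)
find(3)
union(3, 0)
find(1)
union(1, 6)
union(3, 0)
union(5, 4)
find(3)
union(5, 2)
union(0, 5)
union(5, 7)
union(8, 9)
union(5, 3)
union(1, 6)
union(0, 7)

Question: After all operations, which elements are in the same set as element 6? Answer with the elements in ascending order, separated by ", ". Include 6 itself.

Step 1: union(7, 4) -> merged; set of 7 now {4, 7}
Step 2: union(2, 3) -> merged; set of 2 now {2, 3}
Step 3: union(4, 5) -> merged; set of 4 now {4, 5, 7}
Step 4: union(7, 6) -> merged; set of 7 now {4, 5, 6, 7}
Step 5: find(3) -> no change; set of 3 is {2, 3}
Step 6: union(3, 0) -> merged; set of 3 now {0, 2, 3}
Step 7: find(1) -> no change; set of 1 is {1}
Step 8: union(1, 6) -> merged; set of 1 now {1, 4, 5, 6, 7}
Step 9: union(3, 0) -> already same set; set of 3 now {0, 2, 3}
Step 10: union(5, 4) -> already same set; set of 5 now {1, 4, 5, 6, 7}
Step 11: find(3) -> no change; set of 3 is {0, 2, 3}
Step 12: union(5, 2) -> merged; set of 5 now {0, 1, 2, 3, 4, 5, 6, 7}
Step 13: union(0, 5) -> already same set; set of 0 now {0, 1, 2, 3, 4, 5, 6, 7}
Step 14: union(5, 7) -> already same set; set of 5 now {0, 1, 2, 3, 4, 5, 6, 7}
Step 15: union(8, 9) -> merged; set of 8 now {8, 9}
Step 16: union(5, 3) -> already same set; set of 5 now {0, 1, 2, 3, 4, 5, 6, 7}
Step 17: union(1, 6) -> already same set; set of 1 now {0, 1, 2, 3, 4, 5, 6, 7}
Step 18: union(0, 7) -> already same set; set of 0 now {0, 1, 2, 3, 4, 5, 6, 7}
Component of 6: {0, 1, 2, 3, 4, 5, 6, 7}

Answer: 0, 1, 2, 3, 4, 5, 6, 7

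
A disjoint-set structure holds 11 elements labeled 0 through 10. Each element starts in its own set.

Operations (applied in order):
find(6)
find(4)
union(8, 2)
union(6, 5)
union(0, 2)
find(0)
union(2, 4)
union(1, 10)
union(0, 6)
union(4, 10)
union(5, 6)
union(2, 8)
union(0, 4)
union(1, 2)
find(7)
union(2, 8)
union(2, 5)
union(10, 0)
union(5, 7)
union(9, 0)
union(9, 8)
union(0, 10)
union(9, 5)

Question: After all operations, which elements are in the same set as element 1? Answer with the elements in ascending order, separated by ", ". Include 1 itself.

Step 1: find(6) -> no change; set of 6 is {6}
Step 2: find(4) -> no change; set of 4 is {4}
Step 3: union(8, 2) -> merged; set of 8 now {2, 8}
Step 4: union(6, 5) -> merged; set of 6 now {5, 6}
Step 5: union(0, 2) -> merged; set of 0 now {0, 2, 8}
Step 6: find(0) -> no change; set of 0 is {0, 2, 8}
Step 7: union(2, 4) -> merged; set of 2 now {0, 2, 4, 8}
Step 8: union(1, 10) -> merged; set of 1 now {1, 10}
Step 9: union(0, 6) -> merged; set of 0 now {0, 2, 4, 5, 6, 8}
Step 10: union(4, 10) -> merged; set of 4 now {0, 1, 2, 4, 5, 6, 8, 10}
Step 11: union(5, 6) -> already same set; set of 5 now {0, 1, 2, 4, 5, 6, 8, 10}
Step 12: union(2, 8) -> already same set; set of 2 now {0, 1, 2, 4, 5, 6, 8, 10}
Step 13: union(0, 4) -> already same set; set of 0 now {0, 1, 2, 4, 5, 6, 8, 10}
Step 14: union(1, 2) -> already same set; set of 1 now {0, 1, 2, 4, 5, 6, 8, 10}
Step 15: find(7) -> no change; set of 7 is {7}
Step 16: union(2, 8) -> already same set; set of 2 now {0, 1, 2, 4, 5, 6, 8, 10}
Step 17: union(2, 5) -> already same set; set of 2 now {0, 1, 2, 4, 5, 6, 8, 10}
Step 18: union(10, 0) -> already same set; set of 10 now {0, 1, 2, 4, 5, 6, 8, 10}
Step 19: union(5, 7) -> merged; set of 5 now {0, 1, 2, 4, 5, 6, 7, 8, 10}
Step 20: union(9, 0) -> merged; set of 9 now {0, 1, 2, 4, 5, 6, 7, 8, 9, 10}
Step 21: union(9, 8) -> already same set; set of 9 now {0, 1, 2, 4, 5, 6, 7, 8, 9, 10}
Step 22: union(0, 10) -> already same set; set of 0 now {0, 1, 2, 4, 5, 6, 7, 8, 9, 10}
Step 23: union(9, 5) -> already same set; set of 9 now {0, 1, 2, 4, 5, 6, 7, 8, 9, 10}
Component of 1: {0, 1, 2, 4, 5, 6, 7, 8, 9, 10}

Answer: 0, 1, 2, 4, 5, 6, 7, 8, 9, 10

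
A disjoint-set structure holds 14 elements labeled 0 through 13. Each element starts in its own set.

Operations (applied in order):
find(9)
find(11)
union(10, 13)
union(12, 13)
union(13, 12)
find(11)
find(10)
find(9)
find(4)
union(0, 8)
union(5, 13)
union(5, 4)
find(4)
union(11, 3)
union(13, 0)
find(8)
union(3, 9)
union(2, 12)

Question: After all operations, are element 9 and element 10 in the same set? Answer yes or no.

Answer: no

Derivation:
Step 1: find(9) -> no change; set of 9 is {9}
Step 2: find(11) -> no change; set of 11 is {11}
Step 3: union(10, 13) -> merged; set of 10 now {10, 13}
Step 4: union(12, 13) -> merged; set of 12 now {10, 12, 13}
Step 5: union(13, 12) -> already same set; set of 13 now {10, 12, 13}
Step 6: find(11) -> no change; set of 11 is {11}
Step 7: find(10) -> no change; set of 10 is {10, 12, 13}
Step 8: find(9) -> no change; set of 9 is {9}
Step 9: find(4) -> no change; set of 4 is {4}
Step 10: union(0, 8) -> merged; set of 0 now {0, 8}
Step 11: union(5, 13) -> merged; set of 5 now {5, 10, 12, 13}
Step 12: union(5, 4) -> merged; set of 5 now {4, 5, 10, 12, 13}
Step 13: find(4) -> no change; set of 4 is {4, 5, 10, 12, 13}
Step 14: union(11, 3) -> merged; set of 11 now {3, 11}
Step 15: union(13, 0) -> merged; set of 13 now {0, 4, 5, 8, 10, 12, 13}
Step 16: find(8) -> no change; set of 8 is {0, 4, 5, 8, 10, 12, 13}
Step 17: union(3, 9) -> merged; set of 3 now {3, 9, 11}
Step 18: union(2, 12) -> merged; set of 2 now {0, 2, 4, 5, 8, 10, 12, 13}
Set of 9: {3, 9, 11}; 10 is not a member.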